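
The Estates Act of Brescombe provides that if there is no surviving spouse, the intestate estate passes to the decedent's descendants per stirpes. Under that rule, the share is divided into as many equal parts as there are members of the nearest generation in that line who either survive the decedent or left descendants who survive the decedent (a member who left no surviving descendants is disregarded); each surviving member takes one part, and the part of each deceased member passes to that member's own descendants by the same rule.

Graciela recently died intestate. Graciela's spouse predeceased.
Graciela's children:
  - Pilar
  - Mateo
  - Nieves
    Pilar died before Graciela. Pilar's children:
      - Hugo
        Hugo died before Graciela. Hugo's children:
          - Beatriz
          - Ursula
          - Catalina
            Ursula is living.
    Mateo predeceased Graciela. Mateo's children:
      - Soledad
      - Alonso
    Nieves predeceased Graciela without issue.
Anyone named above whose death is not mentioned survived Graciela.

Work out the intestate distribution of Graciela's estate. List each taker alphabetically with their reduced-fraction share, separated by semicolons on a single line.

Alonso 1/4; Beatriz 1/6; Catalina 1/6; Soledad 1/4; Ursula 1/6

There is no surviving spouse, so the entire estate passes to Graciela's descendants per stirpes.
Nieves left no surviving issue, so that branch lapses and is disregarded.
The estate is divided into 2 equal shares of 1/2 among Pilar, Mateo.
Pilar predeceased; the 1/2 allotted to Pilar's branch passes to Pilar's issue by representation.
Hugo's line is the sole branch at this level, so the full 1/2 passes to Hugo's issue by representation.
The 1/2 is divided into 3 equal shares of 1/6 among Beatriz, Ursula, Catalina.
Beatriz is living and takes 1/6.
Ursula is living and takes 1/6.
Catalina is living and takes 1/6.
Mateo predeceased; the 1/2 allotted to Mateo's branch passes to Mateo's issue by representation.
The 1/2 is divided into 2 equal shares of 1/4 among Soledad, Alonso.
Soledad is living and takes 1/4.
Alonso is living and takes 1/4.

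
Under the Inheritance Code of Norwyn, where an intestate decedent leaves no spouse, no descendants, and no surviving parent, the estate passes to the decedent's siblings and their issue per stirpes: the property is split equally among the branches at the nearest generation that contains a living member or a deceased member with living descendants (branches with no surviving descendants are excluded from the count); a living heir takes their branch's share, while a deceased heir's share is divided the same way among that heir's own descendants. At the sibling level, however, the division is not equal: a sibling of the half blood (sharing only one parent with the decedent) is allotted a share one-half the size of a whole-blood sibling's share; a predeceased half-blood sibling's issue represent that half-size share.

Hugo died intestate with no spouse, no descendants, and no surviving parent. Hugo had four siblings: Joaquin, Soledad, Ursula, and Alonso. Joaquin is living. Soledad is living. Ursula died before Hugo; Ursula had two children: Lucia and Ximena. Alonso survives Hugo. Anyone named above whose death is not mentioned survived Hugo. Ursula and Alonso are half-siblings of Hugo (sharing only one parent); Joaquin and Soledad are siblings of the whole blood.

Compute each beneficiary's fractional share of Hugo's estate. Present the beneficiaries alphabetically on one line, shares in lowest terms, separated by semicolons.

No spouse, descendants, or parent survives, so the estate passes to Hugo's siblings per stirpes.
Half-blood siblings count for one-half the weight of whole-blood siblings at the initial division.
Dividing 1 in proportion to weights (total weight 3): Joaquin (weight 1) → 1/3; Soledad (weight 1) → 1/3; Ursula (weight 1/2) → 1/6; Alonso (weight 1/2) → 1/6.
Joaquin is living and takes 1/3.
Soledad is living and takes 1/3.
Ursula predeceased; the 1/6 allotted to Ursula's branch passes to Ursula's issue by representation.
The 1/6 is divided into 2 equal shares of 1/12 among Lucia, Ximena.
Lucia is living and takes 1/12.
Ximena is living and takes 1/12.
Alonso is living and takes 1/6.

Alonso 1/6; Joaquin 1/3; Lucia 1/12; Soledad 1/3; Ximena 1/12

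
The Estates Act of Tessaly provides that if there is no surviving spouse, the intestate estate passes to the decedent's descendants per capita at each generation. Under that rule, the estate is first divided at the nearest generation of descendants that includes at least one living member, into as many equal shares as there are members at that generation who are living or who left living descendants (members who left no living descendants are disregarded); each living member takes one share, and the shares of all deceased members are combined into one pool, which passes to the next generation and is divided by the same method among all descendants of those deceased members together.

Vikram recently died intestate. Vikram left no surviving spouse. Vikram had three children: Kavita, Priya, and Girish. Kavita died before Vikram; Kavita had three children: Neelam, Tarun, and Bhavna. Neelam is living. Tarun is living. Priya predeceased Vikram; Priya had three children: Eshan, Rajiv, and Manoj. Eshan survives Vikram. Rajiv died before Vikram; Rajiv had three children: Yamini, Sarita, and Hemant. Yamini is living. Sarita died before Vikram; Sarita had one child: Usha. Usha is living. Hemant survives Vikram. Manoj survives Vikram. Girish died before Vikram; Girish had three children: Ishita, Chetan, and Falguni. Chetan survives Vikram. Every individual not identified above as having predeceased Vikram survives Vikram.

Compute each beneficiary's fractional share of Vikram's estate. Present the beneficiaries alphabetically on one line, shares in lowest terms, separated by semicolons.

Bhavna 1/9; Chetan 1/9; Eshan 1/9; Falguni 1/9; Hemant 1/27; Ishita 1/9; Manoj 1/9; Neelam 1/9; Tarun 1/9; Usha 1/27; Yamini 1/27

There is no surviving spouse, so the entire estate passes to Vikram's descendants per capita at each generation.
No one at generation 1 (Kavita, Priya, Girish) is living; moving to the next generation.
At generation 2 (Neelam, Tarun, Bhavna, Eshan, Rajiv, Manoj, Ishita, Chetan, Falguni) there are 9 shares of (1)/9 = 1/9 each.
Living: Neelam, Tarun, Bhavna, Eshan, Manoj, Ishita, Chetan, and Falguni — each takes 1/9.
Deceased: Rajiv. That 1/9 share is carried to generation 3.
At generation 3 (Yamini, Sarita, Hemant) there are 3 shares of (1/9)/3 = 1/27 each.
Living: Yamini and Hemant — each takes 1/27.
Deceased: Sarita. That 1/27 share is carried to generation 4.
At generation 4 (Usha) there are 1 shares of (1/27)/1 = 1/27 each.
Living: Usha — each takes 1/27.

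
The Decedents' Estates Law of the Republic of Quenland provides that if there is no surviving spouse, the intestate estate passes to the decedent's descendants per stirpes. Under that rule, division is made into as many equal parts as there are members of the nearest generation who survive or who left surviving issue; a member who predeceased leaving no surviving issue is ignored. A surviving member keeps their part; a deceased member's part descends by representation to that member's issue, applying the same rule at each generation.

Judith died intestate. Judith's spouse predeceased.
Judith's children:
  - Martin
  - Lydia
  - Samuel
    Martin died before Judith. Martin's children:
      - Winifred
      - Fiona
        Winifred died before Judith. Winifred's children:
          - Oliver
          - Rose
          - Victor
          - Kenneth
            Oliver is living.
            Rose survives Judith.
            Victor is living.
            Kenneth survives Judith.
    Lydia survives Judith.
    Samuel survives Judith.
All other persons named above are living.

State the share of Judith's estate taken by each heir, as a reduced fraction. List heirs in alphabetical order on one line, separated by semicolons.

There is no surviving spouse, so the entire estate passes to Judith's descendants per stirpes.
The estate is divided into 3 equal shares of 1/3 among Martin, Lydia, Samuel.
Martin predeceased; the 1/3 allotted to Martin's branch passes to Martin's issue by representation.
The 1/3 is divided into 2 equal shares of 1/6 among Winifred, Fiona.
Winifred predeceased; the 1/6 allotted to Winifred's branch passes to Winifred's issue by representation.
The 1/6 is divided into 4 equal shares of 1/24 among Oliver, Rose, Victor, Kenneth.
Oliver is living and takes 1/24.
Rose is living and takes 1/24.
Victor is living and takes 1/24.
Kenneth is living and takes 1/24.
Fiona is living and takes 1/6.
Lydia is living and takes 1/3.
Samuel is living and takes 1/3.

Fiona 1/6; Kenneth 1/24; Lydia 1/3; Oliver 1/24; Rose 1/24; Samuel 1/3; Victor 1/24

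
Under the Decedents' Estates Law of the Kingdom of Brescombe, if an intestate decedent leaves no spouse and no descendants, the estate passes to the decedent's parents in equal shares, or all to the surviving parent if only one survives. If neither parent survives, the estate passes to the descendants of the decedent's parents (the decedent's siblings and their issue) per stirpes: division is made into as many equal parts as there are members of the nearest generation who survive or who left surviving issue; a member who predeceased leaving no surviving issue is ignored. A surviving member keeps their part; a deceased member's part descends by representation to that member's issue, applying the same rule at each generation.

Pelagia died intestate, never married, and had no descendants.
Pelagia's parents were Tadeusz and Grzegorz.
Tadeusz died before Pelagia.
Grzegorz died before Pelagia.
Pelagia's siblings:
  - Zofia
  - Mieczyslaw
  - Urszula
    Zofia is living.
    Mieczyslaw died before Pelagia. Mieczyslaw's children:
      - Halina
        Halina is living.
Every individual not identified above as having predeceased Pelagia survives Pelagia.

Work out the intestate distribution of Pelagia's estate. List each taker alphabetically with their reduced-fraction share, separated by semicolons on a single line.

Neither parent survives and there are no descendants, so the estate passes to Pelagia's siblings and their issue per stirpes.
The estate is divided into 3 equal shares of 1/3 among Zofia, Mieczyslaw, Urszula.
Zofia is living and takes 1/3.
Mieczyslaw predeceased; the 1/3 allotted to Mieczyslaw's branch passes to Mieczyslaw's issue by representation.
Halina is the sole taker at this level and receives the full 1/3.
Urszula is living and takes 1/3.

Halina 1/3; Urszula 1/3; Zofia 1/3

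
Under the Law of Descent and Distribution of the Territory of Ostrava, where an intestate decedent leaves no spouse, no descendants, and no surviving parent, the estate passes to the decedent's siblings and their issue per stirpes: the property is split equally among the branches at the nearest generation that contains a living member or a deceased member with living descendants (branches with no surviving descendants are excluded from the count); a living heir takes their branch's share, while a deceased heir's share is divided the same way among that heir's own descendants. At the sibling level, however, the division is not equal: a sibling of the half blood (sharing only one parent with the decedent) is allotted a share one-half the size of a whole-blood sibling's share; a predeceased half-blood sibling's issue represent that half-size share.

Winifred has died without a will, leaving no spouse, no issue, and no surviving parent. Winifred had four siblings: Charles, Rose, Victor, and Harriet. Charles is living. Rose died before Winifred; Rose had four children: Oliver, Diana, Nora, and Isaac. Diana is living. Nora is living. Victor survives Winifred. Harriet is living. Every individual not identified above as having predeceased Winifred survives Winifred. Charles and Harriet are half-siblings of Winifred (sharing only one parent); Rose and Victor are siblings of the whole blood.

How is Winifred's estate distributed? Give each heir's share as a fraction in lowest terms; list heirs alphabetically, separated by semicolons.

Charles 1/6; Diana 1/12; Harriet 1/6; Isaac 1/12; Nora 1/12; Oliver 1/12; Victor 1/3

No spouse, descendants, or parent survives, so the estate passes to Winifred's siblings per stirpes.
Half-blood siblings count for one-half the weight of whole-blood siblings at the initial division.
Dividing 1 in proportion to weights (total weight 3): Charles (weight 1/2) → 1/6; Rose (weight 1) → 1/3; Victor (weight 1) → 1/3; Harriet (weight 1/2) → 1/6.
Charles is living and takes 1/6.
Rose predeceased; the 1/3 allotted to Rose's branch passes to Rose's issue by representation.
The 1/3 is divided into 4 equal shares of 1/12 among Oliver, Diana, Nora, Isaac.
Oliver is living and takes 1/12.
Diana is living and takes 1/12.
Nora is living and takes 1/12.
Isaac is living and takes 1/12.
Victor is living and takes 1/3.
Harriet is living and takes 1/6.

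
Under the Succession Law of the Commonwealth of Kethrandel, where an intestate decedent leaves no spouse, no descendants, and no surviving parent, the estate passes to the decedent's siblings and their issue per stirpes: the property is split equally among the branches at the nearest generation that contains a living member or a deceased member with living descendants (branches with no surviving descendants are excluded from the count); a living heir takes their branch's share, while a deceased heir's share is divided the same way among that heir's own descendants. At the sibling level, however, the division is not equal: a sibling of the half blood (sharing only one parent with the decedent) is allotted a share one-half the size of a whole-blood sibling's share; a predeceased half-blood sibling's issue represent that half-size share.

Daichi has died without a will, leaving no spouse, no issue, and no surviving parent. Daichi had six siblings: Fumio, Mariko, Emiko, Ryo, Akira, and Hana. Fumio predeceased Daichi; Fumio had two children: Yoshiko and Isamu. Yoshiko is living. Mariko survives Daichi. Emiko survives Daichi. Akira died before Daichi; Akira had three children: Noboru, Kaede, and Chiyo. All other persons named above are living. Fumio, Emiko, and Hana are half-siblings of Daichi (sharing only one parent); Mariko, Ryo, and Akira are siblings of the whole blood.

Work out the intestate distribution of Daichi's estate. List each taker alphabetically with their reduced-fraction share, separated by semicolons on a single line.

Chiyo 2/27; Emiko 1/9; Hana 1/9; Isamu 1/18; Kaede 2/27; Mariko 2/9; Noboru 2/27; Ryo 2/9; Yoshiko 1/18

No spouse, descendants, or parent survives, so the estate passes to Daichi's siblings per stirpes.
Half-blood siblings count for one-half the weight of whole-blood siblings at the initial division.
Dividing 1 in proportion to weights (total weight 9/2): Fumio (weight 1/2) → 1/9; Mariko (weight 1) → 2/9; Emiko (weight 1/2) → 1/9; Ryo (weight 1) → 2/9; Akira (weight 1) → 2/9; Hana (weight 1/2) → 1/9.
Fumio predeceased; the 1/9 allotted to Fumio's branch passes to Fumio's issue by representation.
The 1/9 is divided into 2 equal shares of 1/18 among Yoshiko, Isamu.
Yoshiko is living and takes 1/18.
Isamu is living and takes 1/18.
Mariko is living and takes 2/9.
Emiko is living and takes 1/9.
Ryo is living and takes 2/9.
Akira predeceased; the 2/9 allotted to Akira's branch passes to Akira's issue by representation.
The 2/9 is divided into 3 equal shares of 2/27 among Noboru, Kaede, Chiyo.
Noboru is living and takes 2/27.
Kaede is living and takes 2/27.
Chiyo is living and takes 2/27.
Hana is living and takes 1/9.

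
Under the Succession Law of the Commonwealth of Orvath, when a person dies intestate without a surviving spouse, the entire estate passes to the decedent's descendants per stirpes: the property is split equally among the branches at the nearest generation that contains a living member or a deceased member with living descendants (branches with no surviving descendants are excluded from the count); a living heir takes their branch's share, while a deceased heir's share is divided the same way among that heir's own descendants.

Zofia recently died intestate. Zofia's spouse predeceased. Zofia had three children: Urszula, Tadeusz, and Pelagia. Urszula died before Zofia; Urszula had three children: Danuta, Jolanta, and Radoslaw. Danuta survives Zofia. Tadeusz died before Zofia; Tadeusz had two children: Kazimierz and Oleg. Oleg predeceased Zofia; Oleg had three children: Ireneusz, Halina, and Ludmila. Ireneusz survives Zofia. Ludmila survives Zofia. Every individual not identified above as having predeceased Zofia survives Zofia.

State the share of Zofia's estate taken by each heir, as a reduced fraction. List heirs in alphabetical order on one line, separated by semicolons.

There is no surviving spouse, so the entire estate passes to Zofia's descendants per stirpes.
The estate is divided into 3 equal shares of 1/3 among Urszula, Tadeusz, Pelagia.
Urszula predeceased; the 1/3 allotted to Urszula's branch passes to Urszula's issue by representation.
The 1/3 is divided into 3 equal shares of 1/9 among Danuta, Jolanta, Radoslaw.
Danuta is living and takes 1/9.
Jolanta is living and takes 1/9.
Radoslaw is living and takes 1/9.
Tadeusz predeceased; the 1/3 allotted to Tadeusz's branch passes to Tadeusz's issue by representation.
The 1/3 is divided into 2 equal shares of 1/6 among Kazimierz, Oleg.
Kazimierz is living and takes 1/6.
Oleg predeceased; the 1/6 allotted to Oleg's branch passes to Oleg's issue by representation.
The 1/6 is divided into 3 equal shares of 1/18 among Ireneusz, Halina, Ludmila.
Ireneusz is living and takes 1/18.
Halina is living and takes 1/18.
Ludmila is living and takes 1/18.
Pelagia is living and takes 1/3.

Danuta 1/9; Halina 1/18; Ireneusz 1/18; Jolanta 1/9; Kazimierz 1/6; Ludmila 1/18; Pelagia 1/3; Radoslaw 1/9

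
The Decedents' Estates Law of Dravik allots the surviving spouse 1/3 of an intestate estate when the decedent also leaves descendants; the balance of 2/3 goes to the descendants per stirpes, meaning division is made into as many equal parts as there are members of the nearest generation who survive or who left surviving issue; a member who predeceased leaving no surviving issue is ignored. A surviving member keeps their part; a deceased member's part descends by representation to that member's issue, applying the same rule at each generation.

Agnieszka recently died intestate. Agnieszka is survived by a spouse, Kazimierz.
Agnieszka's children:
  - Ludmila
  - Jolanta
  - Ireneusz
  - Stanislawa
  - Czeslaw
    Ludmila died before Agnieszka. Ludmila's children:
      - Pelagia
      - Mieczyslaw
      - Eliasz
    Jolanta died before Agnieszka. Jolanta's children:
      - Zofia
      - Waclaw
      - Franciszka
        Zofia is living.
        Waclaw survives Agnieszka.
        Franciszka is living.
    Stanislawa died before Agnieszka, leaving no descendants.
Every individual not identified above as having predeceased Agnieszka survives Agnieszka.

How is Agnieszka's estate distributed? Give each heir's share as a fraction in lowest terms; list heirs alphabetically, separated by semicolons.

Kazimierz, as surviving spouse, takes 1/3.
The remaining 2/3 passes to Agnieszka's descendants per stirpes.
Stanislawa left no surviving issue, so that branch lapses and is disregarded.
The 2/3 is divided into 4 equal shares of 1/6 among Ludmila, Jolanta, Ireneusz, Czeslaw.
Ludmila predeceased; the 1/6 allotted to Ludmila's branch passes to Ludmila's issue by representation.
The 1/6 is divided into 3 equal shares of 1/18 among Pelagia, Mieczyslaw, Eliasz.
Pelagia is living and takes 1/18.
Mieczyslaw is living and takes 1/18.
Eliasz is living and takes 1/18.
Jolanta predeceased; the 1/6 allotted to Jolanta's branch passes to Jolanta's issue by representation.
The 1/6 is divided into 3 equal shares of 1/18 among Zofia, Waclaw, Franciszka.
Zofia is living and takes 1/18.
Waclaw is living and takes 1/18.
Franciszka is living and takes 1/18.
Ireneusz is living and takes 1/6.
Czeslaw is living and takes 1/6.

Czeslaw 1/6; Eliasz 1/18; Franciszka 1/18; Ireneusz 1/6; Kazimierz 1/3; Mieczyslaw 1/18; Pelagia 1/18; Waclaw 1/18; Zofia 1/18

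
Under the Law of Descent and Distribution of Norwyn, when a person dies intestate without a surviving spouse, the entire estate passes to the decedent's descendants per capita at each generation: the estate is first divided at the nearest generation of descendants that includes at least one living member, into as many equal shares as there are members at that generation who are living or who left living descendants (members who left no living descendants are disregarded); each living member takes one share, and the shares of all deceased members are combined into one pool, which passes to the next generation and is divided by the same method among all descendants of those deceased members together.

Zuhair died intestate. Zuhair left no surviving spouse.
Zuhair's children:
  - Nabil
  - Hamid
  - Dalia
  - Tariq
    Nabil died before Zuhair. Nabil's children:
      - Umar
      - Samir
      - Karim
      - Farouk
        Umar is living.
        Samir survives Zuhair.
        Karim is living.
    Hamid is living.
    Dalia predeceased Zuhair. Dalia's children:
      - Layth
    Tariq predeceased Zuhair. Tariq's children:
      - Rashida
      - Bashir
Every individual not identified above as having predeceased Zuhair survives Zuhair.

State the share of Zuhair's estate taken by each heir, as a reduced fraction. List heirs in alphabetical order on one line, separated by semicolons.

Bashir 3/28; Farouk 3/28; Hamid 1/4; Karim 3/28; Layth 3/28; Rashida 3/28; Samir 3/28; Umar 3/28

There is no surviving spouse, so the entire estate passes to Zuhair's descendants per capita at each generation.
At generation 1 (Nabil, Hamid, Dalia, Tariq) there are 4 shares of (1)/4 = 1/4 each.
Living: Hamid — each takes 1/4.
Deceased: Nabil, Dalia, and Tariq. Their combined 3/4 is pooled and carried to generation 2.
At generation 2 (Umar, Samir, Karim, Farouk, Layth, Rashida, Bashir) there are 7 shares of (3/4)/7 = 3/28 each.
Living: Umar, Samir, Karim, Farouk, Layth, Rashida, and Bashir — each takes 3/28.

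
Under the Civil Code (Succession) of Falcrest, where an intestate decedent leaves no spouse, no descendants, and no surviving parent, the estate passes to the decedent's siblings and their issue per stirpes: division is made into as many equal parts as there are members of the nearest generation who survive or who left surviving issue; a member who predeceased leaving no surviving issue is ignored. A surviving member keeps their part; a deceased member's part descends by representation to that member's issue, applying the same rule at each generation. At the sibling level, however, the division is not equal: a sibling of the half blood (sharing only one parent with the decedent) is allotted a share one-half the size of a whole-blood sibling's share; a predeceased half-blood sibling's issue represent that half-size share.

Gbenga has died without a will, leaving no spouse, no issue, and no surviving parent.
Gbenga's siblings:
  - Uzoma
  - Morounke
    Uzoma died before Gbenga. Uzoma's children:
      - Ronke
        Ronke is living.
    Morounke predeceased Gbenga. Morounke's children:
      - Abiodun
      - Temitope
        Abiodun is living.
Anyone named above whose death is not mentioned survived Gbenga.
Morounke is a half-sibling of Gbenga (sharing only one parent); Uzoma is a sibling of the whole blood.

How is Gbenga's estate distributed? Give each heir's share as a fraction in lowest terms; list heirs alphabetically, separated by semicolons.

No spouse, descendants, or parent survives, so the estate passes to Gbenga's siblings per stirpes.
Half-blood siblings count for one-half the weight of whole-blood siblings at the initial division.
Dividing 1 in proportion to weights (total weight 3/2): Uzoma (weight 1) → 2/3; Morounke (weight 1/2) → 1/3.
Uzoma predeceased; the 2/3 allotted to Uzoma's branch passes to Uzoma's issue by representation.
Ronke is the sole taker at this level and receives the full 2/3.
Morounke predeceased; the 1/3 allotted to Morounke's branch passes to Morounke's issue by representation.
The 1/3 is divided into 2 equal shares of 1/6 among Abiodun, Temitope.
Abiodun is living and takes 1/6.
Temitope is living and takes 1/6.

Abiodun 1/6; Ronke 2/3; Temitope 1/6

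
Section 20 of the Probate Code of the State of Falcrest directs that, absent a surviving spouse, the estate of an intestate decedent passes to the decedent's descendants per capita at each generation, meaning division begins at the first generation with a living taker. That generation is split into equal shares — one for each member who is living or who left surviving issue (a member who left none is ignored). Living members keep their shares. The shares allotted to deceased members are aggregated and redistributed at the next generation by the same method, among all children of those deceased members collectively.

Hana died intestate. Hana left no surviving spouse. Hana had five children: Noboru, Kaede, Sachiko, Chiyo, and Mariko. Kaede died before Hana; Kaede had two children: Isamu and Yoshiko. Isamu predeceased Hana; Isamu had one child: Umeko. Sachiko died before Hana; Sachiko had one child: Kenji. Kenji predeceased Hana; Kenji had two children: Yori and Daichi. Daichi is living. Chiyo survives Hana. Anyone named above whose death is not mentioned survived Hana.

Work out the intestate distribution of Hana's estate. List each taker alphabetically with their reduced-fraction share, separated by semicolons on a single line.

There is no surviving spouse, so the entire estate passes to Hana's descendants per capita at each generation.
At generation 1 (Noboru, Kaede, Sachiko, Chiyo, Mariko) there are 5 shares of (1)/5 = 1/5 each.
Living: Noboru, Chiyo, and Mariko — each takes 1/5.
Deceased: Kaede and Sachiko. Their combined 2/5 is pooled and carried to generation 2.
At generation 2 (Isamu, Yoshiko, Kenji) there are 3 shares of (2/5)/3 = 2/15 each.
Living: Yoshiko — each takes 2/15.
Deceased: Isamu and Kenji. Their combined 4/15 is pooled and carried to generation 3.
At generation 3 (Umeko, Yori, Daichi) there are 3 shares of (4/15)/3 = 4/45 each.
Living: Umeko, Yori, and Daichi — each takes 4/45.

Chiyo 1/5; Daichi 4/45; Mariko 1/5; Noboru 1/5; Umeko 4/45; Yori 4/45; Yoshiko 2/15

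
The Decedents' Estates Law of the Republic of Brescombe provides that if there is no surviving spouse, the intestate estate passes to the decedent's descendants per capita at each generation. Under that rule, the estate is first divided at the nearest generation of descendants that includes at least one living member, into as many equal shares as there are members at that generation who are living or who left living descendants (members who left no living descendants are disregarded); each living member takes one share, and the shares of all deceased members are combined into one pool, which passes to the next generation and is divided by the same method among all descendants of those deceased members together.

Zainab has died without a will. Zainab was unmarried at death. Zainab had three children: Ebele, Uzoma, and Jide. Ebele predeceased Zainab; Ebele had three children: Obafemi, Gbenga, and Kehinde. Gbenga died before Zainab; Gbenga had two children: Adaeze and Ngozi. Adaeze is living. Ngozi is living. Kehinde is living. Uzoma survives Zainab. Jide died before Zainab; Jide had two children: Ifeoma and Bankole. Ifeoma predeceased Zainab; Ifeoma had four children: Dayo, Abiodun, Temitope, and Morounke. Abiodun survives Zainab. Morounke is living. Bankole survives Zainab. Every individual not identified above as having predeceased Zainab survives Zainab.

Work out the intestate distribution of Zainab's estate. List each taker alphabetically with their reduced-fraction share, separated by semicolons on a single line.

Abiodun 2/45; Adaeze 2/45; Bankole 2/15; Dayo 2/45; Kehinde 2/15; Morounke 2/45; Ngozi 2/45; Obafemi 2/15; Temitope 2/45; Uzoma 1/3

There is no surviving spouse, so the entire estate passes to Zainab's descendants per capita at each generation.
At generation 1 (Ebele, Uzoma, Jide) there are 3 shares of (1)/3 = 1/3 each.
Living: Uzoma — each takes 1/3.
Deceased: Ebele and Jide. Their combined 2/3 is pooled and carried to generation 2.
At generation 2 (Obafemi, Gbenga, Kehinde, Ifeoma, Bankole) there are 5 shares of (2/3)/5 = 2/15 each.
Living: Obafemi, Kehinde, and Bankole — each takes 2/15.
Deceased: Gbenga and Ifeoma. Their combined 4/15 is pooled and carried to generation 3.
At generation 3 (Adaeze, Ngozi, Dayo, Abiodun, Temitope, Morounke) there are 6 shares of (4/15)/6 = 2/45 each.
Living: Adaeze, Ngozi, Dayo, Abiodun, Temitope, and Morounke — each takes 2/45.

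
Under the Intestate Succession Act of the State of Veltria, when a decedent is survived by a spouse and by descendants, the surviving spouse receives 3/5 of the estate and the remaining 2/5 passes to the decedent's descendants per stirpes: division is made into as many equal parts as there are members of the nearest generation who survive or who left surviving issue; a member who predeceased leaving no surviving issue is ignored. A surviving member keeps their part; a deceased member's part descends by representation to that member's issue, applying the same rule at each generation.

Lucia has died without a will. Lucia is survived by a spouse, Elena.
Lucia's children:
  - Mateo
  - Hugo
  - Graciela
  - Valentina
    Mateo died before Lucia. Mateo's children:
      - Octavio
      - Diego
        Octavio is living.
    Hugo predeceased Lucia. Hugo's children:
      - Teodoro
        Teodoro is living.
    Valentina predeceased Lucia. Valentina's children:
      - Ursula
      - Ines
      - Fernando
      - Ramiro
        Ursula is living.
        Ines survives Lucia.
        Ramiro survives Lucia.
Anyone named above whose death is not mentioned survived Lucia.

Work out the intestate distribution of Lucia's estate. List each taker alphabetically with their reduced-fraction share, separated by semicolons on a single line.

Elena, as surviving spouse, takes 3/5.
The remaining 2/5 passes to Lucia's descendants per stirpes.
The 2/5 is divided into 4 equal shares of 1/10 among Mateo, Hugo, Graciela, Valentina.
Mateo predeceased; the 1/10 allotted to Mateo's branch passes to Mateo's issue by representation.
The 1/10 is divided into 2 equal shares of 1/20 among Octavio, Diego.
Octavio is living and takes 1/20.
Diego is living and takes 1/20.
Hugo predeceased; the 1/10 allotted to Hugo's branch passes to Hugo's issue by representation.
Teodoro is the sole taker at this level and receives the full 1/10.
Graciela is living and takes 1/10.
Valentina predeceased; the 1/10 allotted to Valentina's branch passes to Valentina's issue by representation.
The 1/10 is divided into 4 equal shares of 1/40 among Ursula, Ines, Fernando, Ramiro.
Ursula is living and takes 1/40.
Ines is living and takes 1/40.
Fernando is living and takes 1/40.
Ramiro is living and takes 1/40.

Diego 1/20; Elena 3/5; Fernando 1/40; Graciela 1/10; Ines 1/40; Octavio 1/20; Ramiro 1/40; Teodoro 1/10; Ursula 1/40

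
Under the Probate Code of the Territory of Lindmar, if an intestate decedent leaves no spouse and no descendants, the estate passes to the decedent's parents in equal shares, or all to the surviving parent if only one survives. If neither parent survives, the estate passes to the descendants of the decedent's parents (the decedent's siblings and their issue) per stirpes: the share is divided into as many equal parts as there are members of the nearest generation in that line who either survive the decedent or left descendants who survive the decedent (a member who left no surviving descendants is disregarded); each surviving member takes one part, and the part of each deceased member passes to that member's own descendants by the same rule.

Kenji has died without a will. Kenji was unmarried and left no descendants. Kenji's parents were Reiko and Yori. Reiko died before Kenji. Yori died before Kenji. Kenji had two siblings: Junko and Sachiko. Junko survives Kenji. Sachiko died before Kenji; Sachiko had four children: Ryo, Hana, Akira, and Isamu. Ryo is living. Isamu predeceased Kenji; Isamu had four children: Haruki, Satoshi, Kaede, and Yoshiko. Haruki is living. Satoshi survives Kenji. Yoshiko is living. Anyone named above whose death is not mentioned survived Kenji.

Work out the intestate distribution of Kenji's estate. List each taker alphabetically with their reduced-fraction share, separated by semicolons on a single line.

Akira 1/8; Hana 1/8; Haruki 1/32; Junko 1/2; Kaede 1/32; Ryo 1/8; Satoshi 1/32; Yoshiko 1/32

Neither parent survives and there are no descendants, so the estate passes to Kenji's siblings and their issue per stirpes.
The estate is divided into 2 equal shares of 1/2 among Junko, Sachiko.
Junko is living and takes 1/2.
Sachiko predeceased; the 1/2 allotted to Sachiko's branch passes to Sachiko's issue by representation.
The 1/2 is divided into 4 equal shares of 1/8 among Ryo, Hana, Akira, Isamu.
Ryo is living and takes 1/8.
Hana is living and takes 1/8.
Akira is living and takes 1/8.
Isamu predeceased; the 1/8 allotted to Isamu's branch passes to Isamu's issue by representation.
The 1/8 is divided into 4 equal shares of 1/32 among Haruki, Satoshi, Kaede, Yoshiko.
Haruki is living and takes 1/32.
Satoshi is living and takes 1/32.
Kaede is living and takes 1/32.
Yoshiko is living and takes 1/32.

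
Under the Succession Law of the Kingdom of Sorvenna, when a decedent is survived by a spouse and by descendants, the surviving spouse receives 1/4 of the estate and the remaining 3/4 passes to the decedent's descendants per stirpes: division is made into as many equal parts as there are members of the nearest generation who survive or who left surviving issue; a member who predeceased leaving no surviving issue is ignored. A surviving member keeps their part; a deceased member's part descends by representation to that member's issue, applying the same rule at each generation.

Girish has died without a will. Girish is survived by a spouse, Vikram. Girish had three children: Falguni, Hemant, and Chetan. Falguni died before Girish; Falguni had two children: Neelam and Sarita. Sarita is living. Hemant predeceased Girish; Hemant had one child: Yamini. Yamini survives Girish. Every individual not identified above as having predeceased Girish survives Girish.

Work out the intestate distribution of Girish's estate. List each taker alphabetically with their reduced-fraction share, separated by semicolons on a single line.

Vikram, as surviving spouse, takes 1/4.
The remaining 3/4 passes to Girish's descendants per stirpes.
The 3/4 is divided into 3 equal shares of 1/4 among Falguni, Hemant, Chetan.
Falguni predeceased; the 1/4 allotted to Falguni's branch passes to Falguni's issue by representation.
The 1/4 is divided into 2 equal shares of 1/8 among Neelam, Sarita.
Neelam is living and takes 1/8.
Sarita is living and takes 1/8.
Hemant predeceased; the 1/4 allotted to Hemant's branch passes to Hemant's issue by representation.
Yamini is the sole taker at this level and receives the full 1/4.
Chetan is living and takes 1/4.

Chetan 1/4; Neelam 1/8; Sarita 1/8; Vikram 1/4; Yamini 1/4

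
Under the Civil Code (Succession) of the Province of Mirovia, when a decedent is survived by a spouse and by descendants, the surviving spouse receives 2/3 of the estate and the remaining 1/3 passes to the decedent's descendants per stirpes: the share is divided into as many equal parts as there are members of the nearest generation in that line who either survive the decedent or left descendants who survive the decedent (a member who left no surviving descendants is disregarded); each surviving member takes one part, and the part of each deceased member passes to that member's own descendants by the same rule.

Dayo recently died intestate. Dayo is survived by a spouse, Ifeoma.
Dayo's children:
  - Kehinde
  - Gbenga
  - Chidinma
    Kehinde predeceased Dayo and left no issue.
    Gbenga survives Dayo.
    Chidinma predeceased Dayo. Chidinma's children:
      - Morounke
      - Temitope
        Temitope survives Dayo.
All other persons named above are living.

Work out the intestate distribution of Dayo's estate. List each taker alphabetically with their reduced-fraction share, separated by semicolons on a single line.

Ifeoma, as surviving spouse, takes 2/3.
The remaining 1/3 passes to Dayo's descendants per stirpes.
Kehinde left no surviving issue, so that branch lapses and is disregarded.
The 1/3 is divided into 2 equal shares of 1/6 among Gbenga, Chidinma.
Gbenga is living and takes 1/6.
Chidinma predeceased; the 1/6 allotted to Chidinma's branch passes to Chidinma's issue by representation.
The 1/6 is divided into 2 equal shares of 1/12 among Morounke, Temitope.
Morounke is living and takes 1/12.
Temitope is living and takes 1/12.

Gbenga 1/6; Ifeoma 2/3; Morounke 1/12; Temitope 1/12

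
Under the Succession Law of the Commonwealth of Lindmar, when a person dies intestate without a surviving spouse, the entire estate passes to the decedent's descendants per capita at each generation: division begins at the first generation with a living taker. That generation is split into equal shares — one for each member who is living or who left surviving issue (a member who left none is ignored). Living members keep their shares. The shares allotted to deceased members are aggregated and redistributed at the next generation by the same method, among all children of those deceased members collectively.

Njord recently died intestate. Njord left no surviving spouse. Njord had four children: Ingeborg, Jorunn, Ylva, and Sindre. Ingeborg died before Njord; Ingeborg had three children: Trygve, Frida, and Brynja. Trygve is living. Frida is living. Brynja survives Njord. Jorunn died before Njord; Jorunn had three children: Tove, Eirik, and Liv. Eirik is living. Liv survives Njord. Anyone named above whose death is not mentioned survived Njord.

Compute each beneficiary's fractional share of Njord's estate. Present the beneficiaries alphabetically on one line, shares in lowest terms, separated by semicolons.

Brynja 1/12; Eirik 1/12; Frida 1/12; Liv 1/12; Sindre 1/4; Tove 1/12; Trygve 1/12; Ylva 1/4

There is no surviving spouse, so the entire estate passes to Njord's descendants per capita at each generation.
At generation 1 (Ingeborg, Jorunn, Ylva, Sindre) there are 4 shares of (1)/4 = 1/4 each.
Living: Ylva and Sindre — each takes 1/4.
Deceased: Ingeborg and Jorunn. Their combined 1/2 is pooled and carried to generation 2.
At generation 2 (Trygve, Frida, Brynja, Tove, Eirik, Liv) there are 6 shares of (1/2)/6 = 1/12 each.
Living: Trygve, Frida, Brynja, Tove, Eirik, and Liv — each takes 1/12.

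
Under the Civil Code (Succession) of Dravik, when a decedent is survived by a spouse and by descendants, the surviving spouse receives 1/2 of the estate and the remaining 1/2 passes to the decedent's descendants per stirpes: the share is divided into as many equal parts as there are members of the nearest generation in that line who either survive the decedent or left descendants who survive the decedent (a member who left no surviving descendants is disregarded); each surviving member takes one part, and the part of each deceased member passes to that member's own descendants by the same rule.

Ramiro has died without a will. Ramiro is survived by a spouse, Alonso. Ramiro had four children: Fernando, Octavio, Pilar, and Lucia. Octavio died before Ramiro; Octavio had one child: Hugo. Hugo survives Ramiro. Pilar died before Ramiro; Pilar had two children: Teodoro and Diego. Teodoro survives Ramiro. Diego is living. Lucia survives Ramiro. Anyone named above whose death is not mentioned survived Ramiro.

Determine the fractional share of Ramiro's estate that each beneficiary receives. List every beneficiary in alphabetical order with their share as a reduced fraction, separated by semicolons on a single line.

Alonso, as surviving spouse, takes 1/2.
The remaining 1/2 passes to Ramiro's descendants per stirpes.
The 1/2 is divided into 4 equal shares of 1/8 among Fernando, Octavio, Pilar, Lucia.
Fernando is living and takes 1/8.
Octavio predeceased; the 1/8 allotted to Octavio's branch passes to Octavio's issue by representation.
Hugo is the sole taker at this level and receives the full 1/8.
Pilar predeceased; the 1/8 allotted to Pilar's branch passes to Pilar's issue by representation.
The 1/8 is divided into 2 equal shares of 1/16 among Teodoro, Diego.
Teodoro is living and takes 1/16.
Diego is living and takes 1/16.
Lucia is living and takes 1/8.

Alonso 1/2; Diego 1/16; Fernando 1/8; Hugo 1/8; Lucia 1/8; Teodoro 1/16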